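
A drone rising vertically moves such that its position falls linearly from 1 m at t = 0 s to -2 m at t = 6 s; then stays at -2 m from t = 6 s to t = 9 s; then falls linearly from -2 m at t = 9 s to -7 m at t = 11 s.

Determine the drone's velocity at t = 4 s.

-0.5 m/s

Velocity is the slope of the x-t graph on 0–6 s: (-2 − 1)/(6 − 0) = -0.5 m/s.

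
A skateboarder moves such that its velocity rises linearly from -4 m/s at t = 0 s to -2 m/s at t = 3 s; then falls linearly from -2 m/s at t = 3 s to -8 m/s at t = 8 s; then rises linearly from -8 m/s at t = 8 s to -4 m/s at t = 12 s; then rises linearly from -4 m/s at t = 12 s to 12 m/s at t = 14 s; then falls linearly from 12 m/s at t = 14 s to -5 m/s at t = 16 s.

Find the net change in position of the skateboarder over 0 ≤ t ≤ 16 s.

Net displacement equals the area under the velocity-time graph (areas below the axis count negative).
0–3 s: ½(-4 + -2)(3) = -9 m
3–8 s: ½(-2 + -8)(5) = -25 m
8–12 s: ½(-8 + -4)(4) = -24 m
12–14 s: ½(-4 + 12)(2) = 8 m
14–16 s: ½(12 + -5)(2) = 7 m
Net displacement = -43 m

-43 m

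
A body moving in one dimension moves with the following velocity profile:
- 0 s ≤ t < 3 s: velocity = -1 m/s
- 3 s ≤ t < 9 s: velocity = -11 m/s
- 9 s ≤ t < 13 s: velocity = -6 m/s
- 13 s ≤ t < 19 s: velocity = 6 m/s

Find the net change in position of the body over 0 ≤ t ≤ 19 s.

-57 m

Displacement is the signed area under the v-t curve.
0–3 s: -1 × 3 = -3 m
3–9 s: -11 × 6 = -66 m
9–13 s: -6 × 4 = -24 m
13–19 s: 6 × 6 = 36 m
Net displacement = -57 m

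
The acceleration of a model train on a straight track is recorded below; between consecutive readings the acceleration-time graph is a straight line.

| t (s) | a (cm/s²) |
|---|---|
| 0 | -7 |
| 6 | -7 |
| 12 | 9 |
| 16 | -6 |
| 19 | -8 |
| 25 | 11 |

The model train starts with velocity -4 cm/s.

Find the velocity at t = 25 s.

-46 cm/s

Δv equals the area under the a-t graph; then v = v₀ + Δv.
0–6 s: -7 × 6 = -42 cm/s
6–12 s: ½(-7 + 9)(6) = 6 cm/s
12–16 s: ½(9 + -6)(4) = 6 cm/s
16–19 s: ½(-6 + -8)(3) = -21 cm/s
19–25 s: ½(-8 + 11)(6) = 9 cm/s
Δv = -42 cm/s, so v(25) = -4 + (-42) = -46 cm/s.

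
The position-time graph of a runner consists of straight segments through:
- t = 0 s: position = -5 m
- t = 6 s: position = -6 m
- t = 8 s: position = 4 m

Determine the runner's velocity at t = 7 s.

Velocity is the slope of the x-t graph on 6–8 s: (4 − -6)/(8 − 6) = 5 m/s.

5 m/s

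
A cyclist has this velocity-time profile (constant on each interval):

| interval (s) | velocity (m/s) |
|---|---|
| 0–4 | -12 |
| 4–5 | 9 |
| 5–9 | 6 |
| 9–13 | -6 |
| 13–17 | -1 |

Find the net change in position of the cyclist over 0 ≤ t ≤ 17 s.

Displacement is the signed area under the v-t curve.
0–4 s: -12 × 4 = -48 m
4–5 s: 9 × 1 = 9 m
5–9 s: 6 × 4 = 24 m
9–13 s: -6 × 4 = -24 m
13–17 s: -1 × 4 = -4 m
Net displacement = -43 m

-43 m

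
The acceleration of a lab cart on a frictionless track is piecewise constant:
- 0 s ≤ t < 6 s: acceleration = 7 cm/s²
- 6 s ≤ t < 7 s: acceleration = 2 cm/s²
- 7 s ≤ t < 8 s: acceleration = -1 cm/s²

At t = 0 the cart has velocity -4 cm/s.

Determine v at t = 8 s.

Δv equals the area under the a-t graph; then v = v₀ + Δv.
0–6 s: 7 × 6 = 42 cm/s
6–7 s: 2 × 1 = 2 cm/s
7–8 s: -1 × 1 = -1 cm/s
Δv = 43 cm/s, so v(8) = -4 + (43) = 39 cm/s.

39 cm/s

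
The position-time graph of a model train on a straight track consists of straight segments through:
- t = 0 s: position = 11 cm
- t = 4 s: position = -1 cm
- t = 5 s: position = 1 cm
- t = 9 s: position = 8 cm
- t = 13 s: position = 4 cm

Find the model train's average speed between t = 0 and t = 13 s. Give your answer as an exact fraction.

Average speed = (total path length)/(elapsed time); on a piecewise-linear x-t graph the path length is Σ|Δx|.
0–4 s: |Δx| = |-1 − 11| = 12 cm
4–5 s: |Δx| = |1 − -1| = 2 cm
5–9 s: |Δx| = |8 − 1| = 7 cm
9–13 s: |Δx| = |4 − 8| = 4 cm
Total path = 25 cm; average speed = 25/13 = 25/13 cm/s.

25/13 cm/s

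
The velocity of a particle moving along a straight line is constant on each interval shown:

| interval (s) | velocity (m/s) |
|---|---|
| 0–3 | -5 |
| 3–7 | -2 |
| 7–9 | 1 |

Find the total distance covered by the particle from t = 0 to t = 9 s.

Distance (not displacement) is the total path length: add the absolute areas under v-t.
0–3 s: |-5| × 3 = 15 m
3–7 s: |-2| × 4 = 8 m
7–9 s: |1| × 2 = 2 m
Total distance = 25 m

25 m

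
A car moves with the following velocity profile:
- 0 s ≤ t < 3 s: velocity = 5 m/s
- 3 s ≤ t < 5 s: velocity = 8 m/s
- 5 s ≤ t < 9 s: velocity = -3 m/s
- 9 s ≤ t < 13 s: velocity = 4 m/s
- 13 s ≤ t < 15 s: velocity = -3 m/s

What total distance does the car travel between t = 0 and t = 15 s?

65 m

Total distance travelled is ∫|v| dt — sum the magnitudes of each area piece.
0–3 s: |5| × 3 = 15 m
3–5 s: |8| × 2 = 16 m
5–9 s: |-3| × 4 = 12 m
9–13 s: |4| × 4 = 16 m
13–15 s: |-3| × 2 = 6 m
Total distance = 65 m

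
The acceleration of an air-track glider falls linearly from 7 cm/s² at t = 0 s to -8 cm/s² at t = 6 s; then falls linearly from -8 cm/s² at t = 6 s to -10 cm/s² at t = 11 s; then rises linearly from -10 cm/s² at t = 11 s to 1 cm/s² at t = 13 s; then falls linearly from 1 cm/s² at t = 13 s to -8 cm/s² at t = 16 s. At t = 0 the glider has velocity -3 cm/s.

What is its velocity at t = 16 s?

-70.5 cm/s

Δv equals the area under the a-t graph; then v = v₀ + Δv.
0–6 s: ½(7 + -8)(6) = -3 cm/s
6–11 s: ½(-8 + -10)(5) = -45 cm/s
11–13 s: ½(-10 + 1)(2) = -9 cm/s
13–16 s: ½(1 + -8)(3) = -10.5 cm/s
Δv = -67.5 cm/s, so v(16) = -3 + (-67.5) = -70.5 cm/s.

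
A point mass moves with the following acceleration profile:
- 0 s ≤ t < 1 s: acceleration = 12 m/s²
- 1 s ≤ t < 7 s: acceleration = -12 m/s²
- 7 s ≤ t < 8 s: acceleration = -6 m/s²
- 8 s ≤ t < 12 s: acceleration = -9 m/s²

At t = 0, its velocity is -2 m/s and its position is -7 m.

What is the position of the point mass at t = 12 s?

-568 m

On each constant-a segment, Δv = aΔt and Δx = v₀Δt + ½aΔt²; chain segment to segment.
0–1 s: v starts -2 m/s; Δx = -2·1 + ½·12·1² = 4 m; v ends 10 m/s.
1–7 s: v starts 10 m/s; Δx = 10·6 + ½·-12·6² = -156 m; v ends -62 m/s.
7–8 s: v starts -62 m/s; Δx = -62·1 + ½·-6·1² = -65 m; v ends -68 m/s.
8–12 s: v starts -68 m/s; Δx = -68·4 + ½·-9·4² = -344 m; v ends -104 m/s.
x(12) = -7 + Σ Δx = -568 m.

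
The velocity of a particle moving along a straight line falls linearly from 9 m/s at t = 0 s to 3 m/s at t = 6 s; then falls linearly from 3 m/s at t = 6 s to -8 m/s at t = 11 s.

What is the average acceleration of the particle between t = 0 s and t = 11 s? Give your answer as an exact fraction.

Average acceleration = Δv/Δt = (-8 − 9)/(11 − 0) = -17/11 m/s².

-17/11 m/s²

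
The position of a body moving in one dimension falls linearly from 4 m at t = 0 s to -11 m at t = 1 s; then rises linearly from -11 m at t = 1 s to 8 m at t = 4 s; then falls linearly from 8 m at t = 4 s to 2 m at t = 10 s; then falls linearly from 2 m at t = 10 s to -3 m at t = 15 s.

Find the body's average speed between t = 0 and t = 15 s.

3 m/s

Average speed = (total path length)/(elapsed time); on a piecewise-linear x-t graph the path length is Σ|Δx|.
0–1 s: |Δx| = |-11 − 4| = 15 m
1–4 s: |Δx| = |8 − -11| = 19 m
4–10 s: |Δx| = |2 − 8| = 6 m
10–15 s: |Δx| = |-3 − 2| = 5 m
Total path = 45 m; average speed = 45/15 = 3 m/s.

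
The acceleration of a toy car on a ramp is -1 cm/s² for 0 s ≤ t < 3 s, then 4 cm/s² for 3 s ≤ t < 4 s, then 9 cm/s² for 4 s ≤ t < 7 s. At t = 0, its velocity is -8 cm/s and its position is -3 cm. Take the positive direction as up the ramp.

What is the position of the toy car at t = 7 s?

-21 cm

On each constant-a segment, Δv = aΔt and Δx = v₀Δt + ½aΔt²; chain segment to segment.
0–3 s: v starts -8 cm/s; Δx = -8·3 + ½·-1·3² = -28.5 cm; v ends -11 cm/s.
3–4 s: v starts -11 cm/s; Δx = -11·1 + ½·4·1² = -9 cm; v ends -7 cm/s.
4–7 s: v starts -7 cm/s; Δx = -7·3 + ½·9·3² = 19.5 cm; v ends 20 cm/s.
x(7) = -3 + Σ Δx = -21 cm.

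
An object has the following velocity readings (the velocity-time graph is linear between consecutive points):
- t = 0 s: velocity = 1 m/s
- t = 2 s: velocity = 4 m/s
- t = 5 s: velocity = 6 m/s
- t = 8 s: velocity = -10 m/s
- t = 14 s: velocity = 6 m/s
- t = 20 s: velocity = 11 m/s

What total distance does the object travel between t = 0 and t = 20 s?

Total distance travelled is ∫|v| dt — sum the magnitudes of each area piece.
0–2 s: |½(1 + 4)(2)| = 5 m
2–5 s: |½(4 + 6)(3)| = 15 m
5–8 s: v = 0 at t = 6.125 s; triangle areas 3.375 + 9.375 = 12.75 m
8–14 s: v = 0 at t = 11.75 s; triangle areas 18.75 + 6.75 = 25.5 m
14–20 s: |½(6 + 11)(6)| = 51 m
Total distance = 109.25 m

109.25 m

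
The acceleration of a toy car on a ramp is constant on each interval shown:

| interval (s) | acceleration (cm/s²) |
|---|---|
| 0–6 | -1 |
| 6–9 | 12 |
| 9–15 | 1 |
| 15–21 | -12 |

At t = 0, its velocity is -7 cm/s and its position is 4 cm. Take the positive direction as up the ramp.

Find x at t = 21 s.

73 cm

On each constant-a segment, Δv = aΔt and Δx = v₀Δt + ½aΔt²; chain segment to segment.
0–6 s: v starts -7 cm/s; Δx = -7·6 + ½·-1·6² = -60 cm; v ends -13 cm/s.
6–9 s: v starts -13 cm/s; Δx = -13·3 + ½·12·3² = 15 cm; v ends 23 cm/s.
9–15 s: v starts 23 cm/s; Δx = 23·6 + ½·1·6² = 156 cm; v ends 29 cm/s.
15–21 s: v starts 29 cm/s; Δx = 29·6 + ½·-12·6² = -42 cm; v ends -43 cm/s.
x(21) = 4 + Σ Δx = 73 cm.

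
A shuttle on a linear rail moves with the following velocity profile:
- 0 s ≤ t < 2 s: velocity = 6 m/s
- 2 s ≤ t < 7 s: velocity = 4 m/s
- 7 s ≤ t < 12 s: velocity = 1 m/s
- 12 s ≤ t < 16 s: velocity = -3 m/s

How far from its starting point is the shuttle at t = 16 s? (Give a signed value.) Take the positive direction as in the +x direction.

Displacement is the signed area under the v-t curve.
0–2 s: 6 × 2 = 12 m
2–7 s: 4 × 5 = 20 m
7–12 s: 1 × 5 = 5 m
12–16 s: -3 × 4 = -12 m
Net displacement = 25 m

25 m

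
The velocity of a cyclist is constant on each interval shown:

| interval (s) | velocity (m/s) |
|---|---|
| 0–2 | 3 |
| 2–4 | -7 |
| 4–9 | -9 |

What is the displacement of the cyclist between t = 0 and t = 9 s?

-53 m

Net displacement equals the area under the velocity-time graph (areas below the axis count negative).
0–2 s: 3 × 2 = 6 m
2–4 s: -7 × 2 = -14 m
4–9 s: -9 × 5 = -45 m
Net displacement = -53 m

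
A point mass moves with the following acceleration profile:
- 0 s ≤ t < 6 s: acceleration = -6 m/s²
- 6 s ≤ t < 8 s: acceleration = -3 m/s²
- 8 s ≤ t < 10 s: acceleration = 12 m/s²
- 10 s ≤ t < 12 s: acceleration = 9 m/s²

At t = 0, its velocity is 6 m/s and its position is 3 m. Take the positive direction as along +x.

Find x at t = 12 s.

On each constant-a segment, Δv = aΔt and Δx = v₀Δt + ½aΔt²; chain segment to segment.
0–6 s: v starts 6 m/s; Δx = 6·6 + ½·-6·6² = -72 m; v ends -30 m/s.
6–8 s: v starts -30 m/s; Δx = -30·2 + ½·-3·2² = -66 m; v ends -36 m/s.
8–10 s: v starts -36 m/s; Δx = -36·2 + ½·12·2² = -48 m; v ends -12 m/s.
10–12 s: v starts -12 m/s; Δx = -12·2 + ½·9·2² = -6 m; v ends 6 m/s.
x(12) = 3 + Σ Δx = -189 m.

-189 m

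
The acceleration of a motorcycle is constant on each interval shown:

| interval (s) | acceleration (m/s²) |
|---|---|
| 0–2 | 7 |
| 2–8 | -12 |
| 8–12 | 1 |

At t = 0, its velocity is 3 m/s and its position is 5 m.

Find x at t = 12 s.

-301 m

On each constant-a segment, Δv = aΔt and Δx = v₀Δt + ½aΔt²; chain segment to segment.
0–2 s: v starts 3 m/s; Δx = 3·2 + ½·7·2² = 20 m; v ends 17 m/s.
2–8 s: v starts 17 m/s; Δx = 17·6 + ½·-12·6² = -114 m; v ends -55 m/s.
8–12 s: v starts -55 m/s; Δx = -55·4 + ½·1·4² = -212 m; v ends -51 m/s.
x(12) = 5 + Σ Δx = -301 m.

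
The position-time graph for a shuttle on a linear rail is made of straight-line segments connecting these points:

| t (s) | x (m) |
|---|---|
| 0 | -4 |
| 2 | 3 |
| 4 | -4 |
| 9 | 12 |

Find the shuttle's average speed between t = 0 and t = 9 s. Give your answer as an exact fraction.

10/3 m/s

Average speed = (total path length)/(elapsed time); on a piecewise-linear x-t graph the path length is Σ|Δx|.
0–2 s: |Δx| = |3 − -4| = 7 m
2–4 s: |Δx| = |-4 − 3| = 7 m
4–9 s: |Δx| = |12 − -4| = 16 m
Total path = 30 m; average speed = 30/9 = 10/3 m/s.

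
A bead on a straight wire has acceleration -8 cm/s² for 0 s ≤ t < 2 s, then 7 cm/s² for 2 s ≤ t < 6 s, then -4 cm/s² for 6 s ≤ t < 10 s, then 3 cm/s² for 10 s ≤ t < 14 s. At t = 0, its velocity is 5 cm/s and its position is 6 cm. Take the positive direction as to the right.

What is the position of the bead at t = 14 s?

76 cm

On each constant-a segment, Δv = aΔt and Δx = v₀Δt + ½aΔt²; chain segment to segment.
0–2 s: v starts 5 cm/s; Δx = 5·2 + ½·-8·2² = -6 cm; v ends -11 cm/s.
2–6 s: v starts -11 cm/s; Δx = -11·4 + ½·7·4² = 12 cm; v ends 17 cm/s.
6–10 s: v starts 17 cm/s; Δx = 17·4 + ½·-4·4² = 36 cm; v ends 1 cm/s.
10–14 s: v starts 1 cm/s; Δx = 1·4 + ½·3·4² = 28 cm; v ends 13 cm/s.
x(14) = 6 + Σ Δx = 76 cm.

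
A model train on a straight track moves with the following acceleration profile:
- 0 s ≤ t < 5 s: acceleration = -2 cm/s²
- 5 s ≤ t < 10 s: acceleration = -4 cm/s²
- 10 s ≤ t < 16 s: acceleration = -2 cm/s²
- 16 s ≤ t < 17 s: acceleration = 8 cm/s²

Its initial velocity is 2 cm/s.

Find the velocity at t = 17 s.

-32 cm/s

Δv equals the area under the a-t graph; then v = v₀ + Δv.
0–5 s: -2 × 5 = -10 cm/s
5–10 s: -4 × 5 = -20 cm/s
10–16 s: -2 × 6 = -12 cm/s
16–17 s: 8 × 1 = 8 cm/s
Δv = -34 cm/s, so v(17) = 2 + (-34) = -32 cm/s.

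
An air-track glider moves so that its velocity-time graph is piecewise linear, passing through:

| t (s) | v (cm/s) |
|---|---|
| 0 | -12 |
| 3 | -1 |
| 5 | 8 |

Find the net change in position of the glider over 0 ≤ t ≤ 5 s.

-12.5 cm

Net displacement equals the area under the velocity-time graph (areas below the axis count negative).
0–3 s: ½(-12 + -1)(3) = -19.5 cm
3–5 s: ½(-1 + 8)(2) = 7 cm
Net displacement = -12.5 cm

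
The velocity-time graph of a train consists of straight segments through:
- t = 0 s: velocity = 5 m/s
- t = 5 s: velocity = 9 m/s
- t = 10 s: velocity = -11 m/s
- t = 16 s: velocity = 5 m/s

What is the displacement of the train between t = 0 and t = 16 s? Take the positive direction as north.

12 m

Displacement is the signed area under the v-t curve.
0–5 s: ½(5 + 9)(5) = 35 m
5–10 s: ½(9 + -11)(5) = -5 m
10–16 s: ½(-11 + 5)(6) = -18 m
Net displacement = 12 m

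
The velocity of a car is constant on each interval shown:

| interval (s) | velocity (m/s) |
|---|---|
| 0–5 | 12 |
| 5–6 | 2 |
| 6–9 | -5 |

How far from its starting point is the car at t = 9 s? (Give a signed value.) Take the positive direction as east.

47 m

Net displacement equals the area under the velocity-time graph (areas below the axis count negative).
0–5 s: 12 × 5 = 60 m
5–6 s: 2 × 1 = 2 m
6–9 s: -5 × 3 = -15 m
Net displacement = 47 m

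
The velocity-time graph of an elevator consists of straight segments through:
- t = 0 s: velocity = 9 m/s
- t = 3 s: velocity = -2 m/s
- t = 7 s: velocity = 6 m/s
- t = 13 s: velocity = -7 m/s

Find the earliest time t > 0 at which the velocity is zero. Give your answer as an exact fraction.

v changes sign on 0–3 s (from 9 to -2); the graph is linear there, so v = 0 at t = 0 + (-9)·(3 − 0)/(-2 − 9) = 27/11 s.

t = 27/11 s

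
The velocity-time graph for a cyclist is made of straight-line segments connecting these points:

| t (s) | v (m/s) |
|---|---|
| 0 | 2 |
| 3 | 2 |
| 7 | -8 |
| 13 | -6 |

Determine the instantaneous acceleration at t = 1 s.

0 m/s²

Acceleration is the slope of the v-t graph on 0–3 s: (2 − 2)/(3 − 0) = 0 m/s².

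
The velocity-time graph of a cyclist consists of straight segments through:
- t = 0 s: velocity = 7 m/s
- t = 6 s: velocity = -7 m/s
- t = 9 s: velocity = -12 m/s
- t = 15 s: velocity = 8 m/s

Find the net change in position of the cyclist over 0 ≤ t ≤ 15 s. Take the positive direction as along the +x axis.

-40.5 m

Displacement is the signed area under the v-t curve.
0–6 s: ½(7 + -7)(6) = 0 m
6–9 s: ½(-7 + -12)(3) = -28.5 m
9–15 s: ½(-12 + 8)(6) = -12 m
Net displacement = -40.5 m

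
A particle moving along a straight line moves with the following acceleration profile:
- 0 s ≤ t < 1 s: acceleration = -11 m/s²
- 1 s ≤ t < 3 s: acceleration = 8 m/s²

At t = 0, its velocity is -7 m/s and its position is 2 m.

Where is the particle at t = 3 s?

On each constant-a segment, Δv = aΔt and Δx = v₀Δt + ½aΔt²; chain segment to segment.
0–1 s: v starts -7 m/s; Δx = -7·1 + ½·-11·1² = -12.5 m; v ends -18 m/s.
1–3 s: v starts -18 m/s; Δx = -18·2 + ½·8·2² = -20 m; v ends -2 m/s.
x(3) = 2 + Σ Δx = -30.5 m.

-30.5 m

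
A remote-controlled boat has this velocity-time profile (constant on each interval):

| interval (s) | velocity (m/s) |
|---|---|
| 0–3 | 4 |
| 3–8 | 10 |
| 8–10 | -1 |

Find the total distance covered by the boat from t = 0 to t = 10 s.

64 m

Total distance travelled is ∫|v| dt — sum the magnitudes of each area piece.
0–3 s: |4| × 3 = 12 m
3–8 s: |10| × 5 = 50 m
8–10 s: |-1| × 2 = 2 m
Total distance = 64 m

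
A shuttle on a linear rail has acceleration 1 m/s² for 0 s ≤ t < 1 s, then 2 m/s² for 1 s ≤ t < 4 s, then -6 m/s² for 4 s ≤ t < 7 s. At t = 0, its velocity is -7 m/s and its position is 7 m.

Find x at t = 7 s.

-35.5 m

On each constant-a segment, Δv = aΔt and Δx = v₀Δt + ½aΔt²; chain segment to segment.
0–1 s: v starts -7 m/s; Δx = -7·1 + ½·1·1² = -6.5 m; v ends -6 m/s.
1–4 s: v starts -6 m/s; Δx = -6·3 + ½·2·3² = -9 m; v ends 0 m/s.
4–7 s: v starts 0 m/s; Δx = 0·3 + ½·-6·3² = -27 m; v ends -18 m/s.
x(7) = 7 + Σ Δx = -35.5 m.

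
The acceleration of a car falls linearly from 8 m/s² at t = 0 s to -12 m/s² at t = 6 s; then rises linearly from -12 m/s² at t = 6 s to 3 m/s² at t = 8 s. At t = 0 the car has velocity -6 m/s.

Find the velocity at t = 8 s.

-27 m/s

Δv equals the area under the a-t graph; then v = v₀ + Δv.
0–6 s: ½(8 + -12)(6) = -12 m/s
6–8 s: ½(-12 + 3)(2) = -9 m/s
Δv = -21 m/s, so v(8) = -6 + (-21) = -27 m/s.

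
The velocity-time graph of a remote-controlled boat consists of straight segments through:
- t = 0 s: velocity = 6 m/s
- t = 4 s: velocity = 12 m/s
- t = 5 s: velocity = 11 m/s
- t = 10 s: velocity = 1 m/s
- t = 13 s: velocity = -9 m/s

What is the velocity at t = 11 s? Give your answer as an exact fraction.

On 10–13 s the graph is linear from 1 to -9 m/s: v(11) = 1 + (-9 − 1)·(11 − 10)/(13 − 10) = -7/3 m/s.

-7/3 m/s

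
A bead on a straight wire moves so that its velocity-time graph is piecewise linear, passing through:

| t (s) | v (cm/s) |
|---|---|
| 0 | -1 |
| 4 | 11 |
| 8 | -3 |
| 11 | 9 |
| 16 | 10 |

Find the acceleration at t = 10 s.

4 cm/s²

Acceleration is the slope of the v-t graph on 8–11 s: (9 − -3)/(11 − 8) = 4 cm/s².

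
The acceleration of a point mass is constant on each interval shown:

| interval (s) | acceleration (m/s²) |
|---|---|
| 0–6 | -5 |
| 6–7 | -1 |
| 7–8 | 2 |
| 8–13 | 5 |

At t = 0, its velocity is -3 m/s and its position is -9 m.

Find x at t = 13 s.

-281 m

On each constant-a segment, Δv = aΔt and Δx = v₀Δt + ½aΔt²; chain segment to segment.
0–6 s: v starts -3 m/s; Δx = -3·6 + ½·-5·6² = -108 m; v ends -33 m/s.
6–7 s: v starts -33 m/s; Δx = -33·1 + ½·-1·1² = -33.5 m; v ends -34 m/s.
7–8 s: v starts -34 m/s; Δx = -34·1 + ½·2·1² = -33 m; v ends -32 m/s.
8–13 s: v starts -32 m/s; Δx = -32·5 + ½·5·5² = -97.5 m; v ends -7 m/s.
x(13) = -9 + Σ Δx = -281 m.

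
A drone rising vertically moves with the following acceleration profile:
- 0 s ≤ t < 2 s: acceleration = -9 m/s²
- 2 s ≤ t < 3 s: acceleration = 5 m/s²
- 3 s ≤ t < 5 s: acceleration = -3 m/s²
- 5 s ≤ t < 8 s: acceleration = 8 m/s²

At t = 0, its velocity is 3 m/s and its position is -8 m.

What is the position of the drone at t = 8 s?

On each constant-a segment, Δv = aΔt and Δx = v₀Δt + ½aΔt²; chain segment to segment.
0–2 s: v starts 3 m/s; Δx = 3·2 + ½·-9·2² = -12 m; v ends -15 m/s.
2–3 s: v starts -15 m/s; Δx = -15·1 + ½·5·1² = -12.5 m; v ends -10 m/s.
3–5 s: v starts -10 m/s; Δx = -10·2 + ½·-3·2² = -26 m; v ends -16 m/s.
5–8 s: v starts -16 m/s; Δx = -16·3 + ½·8·3² = -12 m; v ends 8 m/s.
x(8) = -8 + Σ Δx = -70.5 m.

-70.5 m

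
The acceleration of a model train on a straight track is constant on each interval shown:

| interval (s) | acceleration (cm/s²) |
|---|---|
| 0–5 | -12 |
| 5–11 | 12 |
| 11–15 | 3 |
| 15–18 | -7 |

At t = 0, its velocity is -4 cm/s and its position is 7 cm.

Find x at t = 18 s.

On each constant-a segment, Δv = aΔt and Δx = v₀Δt + ½aΔt²; chain segment to segment.
0–5 s: v starts -4 cm/s; Δx = -4·5 + ½·-12·5² = -170 cm; v ends -64 cm/s.
5–11 s: v starts -64 cm/s; Δx = -64·6 + ½·12·6² = -168 cm; v ends 8 cm/s.
11–15 s: v starts 8 cm/s; Δx = 8·4 + ½·3·4² = 56 cm; v ends 20 cm/s.
15–18 s: v starts 20 cm/s; Δx = 20·3 + ½·-7·3² = 28.5 cm; v ends -1 cm/s.
x(18) = 7 + Σ Δx = -246.5 cm.

-246.5 cm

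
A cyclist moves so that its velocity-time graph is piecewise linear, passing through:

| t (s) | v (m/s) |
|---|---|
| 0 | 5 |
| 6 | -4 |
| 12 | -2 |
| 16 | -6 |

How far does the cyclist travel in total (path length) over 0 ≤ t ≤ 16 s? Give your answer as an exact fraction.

Distance (not displacement) is the total path length: add the absolute areas under v-t.
0–6 s: v = 0 at t = 10/3 s; triangle areas 25/3 + 16/3 = 41/3 m
6–12 s: |½(-4 + -2)(6)| = 18 m
12–16 s: |½(-2 + -6)(4)| = 16 m
Total distance = 143/3 m

143/3 m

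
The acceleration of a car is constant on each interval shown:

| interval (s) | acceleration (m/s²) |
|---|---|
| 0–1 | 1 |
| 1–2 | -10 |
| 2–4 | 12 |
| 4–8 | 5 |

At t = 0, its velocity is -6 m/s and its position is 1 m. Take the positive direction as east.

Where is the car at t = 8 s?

On each constant-a segment, Δv = aΔt and Δx = v₀Δt + ½aΔt²; chain segment to segment.
0–1 s: v starts -6 m/s; Δx = -6·1 + ½·1·1² = -5.5 m; v ends -5 m/s.
1–2 s: v starts -5 m/s; Δx = -5·1 + ½·-10·1² = -10 m; v ends -15 m/s.
2–4 s: v starts -15 m/s; Δx = -15·2 + ½·12·2² = -6 m; v ends 9 m/s.
4–8 s: v starts 9 m/s; Δx = 9·4 + ½·5·4² = 76 m; v ends 29 m/s.
x(8) = 1 + Σ Δx = 55.5 m.

55.5 m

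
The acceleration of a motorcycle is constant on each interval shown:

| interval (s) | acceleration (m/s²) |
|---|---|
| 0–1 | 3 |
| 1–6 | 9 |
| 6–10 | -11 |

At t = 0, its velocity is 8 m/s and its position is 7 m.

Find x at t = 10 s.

On each constant-a segment, Δv = aΔt and Δx = v₀Δt + ½aΔt²; chain segment to segment.
0–1 s: v starts 8 m/s; Δx = 8·1 + ½·3·1² = 9.5 m; v ends 11 m/s.
1–6 s: v starts 11 m/s; Δx = 11·5 + ½·9·5² = 167.5 m; v ends 56 m/s.
6–10 s: v starts 56 m/s; Δx = 56·4 + ½·-11·4² = 136 m; v ends 12 m/s.
x(10) = 7 + Σ Δx = 320 m.

320 m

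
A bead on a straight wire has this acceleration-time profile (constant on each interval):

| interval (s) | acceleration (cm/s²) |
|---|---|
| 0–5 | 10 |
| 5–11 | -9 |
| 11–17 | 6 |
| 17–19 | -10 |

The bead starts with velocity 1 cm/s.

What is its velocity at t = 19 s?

Δv equals the area under the a-t graph; then v = v₀ + Δv.
0–5 s: 10 × 5 = 50 cm/s
5–11 s: -9 × 6 = -54 cm/s
11–17 s: 6 × 6 = 36 cm/s
17–19 s: -10 × 2 = -20 cm/s
Δv = 12 cm/s, so v(19) = 1 + (12) = 13 cm/s.

13 cm/s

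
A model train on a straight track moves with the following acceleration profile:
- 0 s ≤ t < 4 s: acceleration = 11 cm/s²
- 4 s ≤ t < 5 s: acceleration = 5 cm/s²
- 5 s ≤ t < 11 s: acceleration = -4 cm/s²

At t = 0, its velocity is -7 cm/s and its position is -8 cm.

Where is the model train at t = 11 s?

271.5 cm

On each constant-a segment, Δv = aΔt and Δx = v₀Δt + ½aΔt²; chain segment to segment.
0–4 s: v starts -7 cm/s; Δx = -7·4 + ½·11·4² = 60 cm; v ends 37 cm/s.
4–5 s: v starts 37 cm/s; Δx = 37·1 + ½·5·1² = 39.5 cm; v ends 42 cm/s.
5–11 s: v starts 42 cm/s; Δx = 42·6 + ½·-4·6² = 180 cm; v ends 18 cm/s.
x(11) = -8 + Σ Δx = 271.5 cm.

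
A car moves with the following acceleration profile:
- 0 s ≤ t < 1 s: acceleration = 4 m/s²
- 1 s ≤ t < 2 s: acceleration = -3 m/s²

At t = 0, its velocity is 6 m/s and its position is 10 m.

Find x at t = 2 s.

26.5 m

On each constant-a segment, Δv = aΔt and Δx = v₀Δt + ½aΔt²; chain segment to segment.
0–1 s: v starts 6 m/s; Δx = 6·1 + ½·4·1² = 8 m; v ends 10 m/s.
1–2 s: v starts 10 m/s; Δx = 10·1 + ½·-3·1² = 8.5 m; v ends 7 m/s.
x(2) = 10 + Σ Δx = 26.5 m.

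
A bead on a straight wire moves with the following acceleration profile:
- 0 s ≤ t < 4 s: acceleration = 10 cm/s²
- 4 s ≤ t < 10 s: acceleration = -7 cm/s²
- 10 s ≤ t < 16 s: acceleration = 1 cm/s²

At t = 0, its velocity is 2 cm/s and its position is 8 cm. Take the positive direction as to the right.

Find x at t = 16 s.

240 cm

On each constant-a segment, Δv = aΔt and Δx = v₀Δt + ½aΔt²; chain segment to segment.
0–4 s: v starts 2 cm/s; Δx = 2·4 + ½·10·4² = 88 cm; v ends 42 cm/s.
4–10 s: v starts 42 cm/s; Δx = 42·6 + ½·-7·6² = 126 cm; v ends 0 cm/s.
10–16 s: v starts 0 cm/s; Δx = 0·6 + ½·1·6² = 18 cm; v ends 6 cm/s.
x(16) = 8 + Σ Δx = 240 cm.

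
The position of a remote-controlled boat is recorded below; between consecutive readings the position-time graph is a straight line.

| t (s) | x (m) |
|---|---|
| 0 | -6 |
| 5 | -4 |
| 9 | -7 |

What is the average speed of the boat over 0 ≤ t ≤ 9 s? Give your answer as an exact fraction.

5/9 m/s

Average speed = (total path length)/(elapsed time); on a piecewise-linear x-t graph the path length is Σ|Δx|.
0–5 s: |Δx| = |-4 − -6| = 2 m
5–9 s: |Δx| = |-7 − -4| = 3 m
Total path = 5 m; average speed = 5/9 = 5/9 m/s.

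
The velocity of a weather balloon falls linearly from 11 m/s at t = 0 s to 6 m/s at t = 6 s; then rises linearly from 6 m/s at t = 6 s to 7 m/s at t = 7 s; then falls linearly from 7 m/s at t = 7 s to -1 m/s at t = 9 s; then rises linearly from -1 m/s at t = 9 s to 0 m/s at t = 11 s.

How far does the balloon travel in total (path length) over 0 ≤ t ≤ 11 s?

64.75 m

Total distance travelled is ∫|v| dt — sum the magnitudes of each area piece.
0–6 s: |½(11 + 6)(6)| = 51 m
6–7 s: |½(6 + 7)(1)| = 6.5 m
7–9 s: v = 0 at t = 8.75 s; triangle areas 6.125 + 0.125 = 6.25 m
9–11 s: |½(-1 + 0)(2)| = 1 m
Total distance = 64.75 m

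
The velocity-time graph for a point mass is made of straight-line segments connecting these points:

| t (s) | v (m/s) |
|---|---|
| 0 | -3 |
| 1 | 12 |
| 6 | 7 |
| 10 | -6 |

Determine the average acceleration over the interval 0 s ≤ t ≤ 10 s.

-0.3 m/s²

Average acceleration = Δv/Δt = (-6 − -3)/(10 − 0) = -0.3 m/s².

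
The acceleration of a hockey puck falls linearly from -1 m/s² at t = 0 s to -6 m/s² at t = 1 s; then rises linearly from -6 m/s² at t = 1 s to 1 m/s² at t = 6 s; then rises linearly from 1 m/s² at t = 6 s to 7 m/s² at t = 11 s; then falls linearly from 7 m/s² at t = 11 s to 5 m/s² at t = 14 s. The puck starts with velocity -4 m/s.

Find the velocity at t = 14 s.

18 m/s

Δv equals the area under the a-t graph; then v = v₀ + Δv.
0–1 s: ½(-1 + -6)(1) = -3.5 m/s
1–6 s: ½(-6 + 1)(5) = -12.5 m/s
6–11 s: ½(1 + 7)(5) = 20 m/s
11–14 s: ½(7 + 5)(3) = 18 m/s
Δv = 22 m/s, so v(14) = -4 + (22) = 18 m/s.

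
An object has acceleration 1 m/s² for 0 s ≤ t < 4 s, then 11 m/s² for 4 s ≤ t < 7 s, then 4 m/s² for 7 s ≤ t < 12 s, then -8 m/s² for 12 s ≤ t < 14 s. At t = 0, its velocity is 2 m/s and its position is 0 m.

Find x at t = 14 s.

On each constant-a segment, Δv = aΔt and Δx = v₀Δt + ½aΔt²; chain segment to segment.
0–4 s: v starts 2 m/s; Δx = 2·4 + ½·1·4² = 16 m; v ends 6 m/s.
4–7 s: v starts 6 m/s; Δx = 6·3 + ½·11·3² = 67.5 m; v ends 39 m/s.
7–12 s: v starts 39 m/s; Δx = 39·5 + ½·4·5² = 245 m; v ends 59 m/s.
12–14 s: v starts 59 m/s; Δx = 59·2 + ½·-8·2² = 102 m; v ends 43 m/s.
x(14) = 0 + Σ Δx = 430.5 m.

430.5 m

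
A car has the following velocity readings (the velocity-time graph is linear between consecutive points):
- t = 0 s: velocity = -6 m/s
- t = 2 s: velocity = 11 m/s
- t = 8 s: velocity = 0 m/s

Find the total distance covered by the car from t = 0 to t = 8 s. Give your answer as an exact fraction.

718/17 m

Total distance travelled is ∫|v| dt — sum the magnitudes of each area piece.
0–2 s: v = 0 at t = 12/17 s; triangle areas 36/17 + 121/17 = 157/17 m
2–8 s: |½(11 + 0)(6)| = 33 m
Total distance = 718/17 m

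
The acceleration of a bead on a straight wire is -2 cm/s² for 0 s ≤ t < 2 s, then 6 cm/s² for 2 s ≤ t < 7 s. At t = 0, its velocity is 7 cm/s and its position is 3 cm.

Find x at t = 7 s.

On each constant-a segment, Δv = aΔt and Δx = v₀Δt + ½aΔt²; chain segment to segment.
0–2 s: v starts 7 cm/s; Δx = 7·2 + ½·-2·2² = 10 cm; v ends 3 cm/s.
2–7 s: v starts 3 cm/s; Δx = 3·5 + ½·6·5² = 90 cm; v ends 33 cm/s.
x(7) = 3 + Σ Δx = 103 cm.

103 cm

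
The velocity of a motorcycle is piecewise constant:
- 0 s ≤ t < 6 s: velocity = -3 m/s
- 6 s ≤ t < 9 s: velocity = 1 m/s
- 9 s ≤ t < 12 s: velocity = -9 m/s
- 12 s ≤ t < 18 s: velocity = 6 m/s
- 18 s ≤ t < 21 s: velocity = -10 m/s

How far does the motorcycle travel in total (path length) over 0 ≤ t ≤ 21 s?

114 m

Total distance travelled is ∫|v| dt — sum the magnitudes of each area piece.
0–6 s: |-3| × 6 = 18 m
6–9 s: |1| × 3 = 3 m
9–12 s: |-9| × 3 = 27 m
12–18 s: |6| × 6 = 36 m
18–21 s: |-10| × 3 = 30 m
Total distance = 114 m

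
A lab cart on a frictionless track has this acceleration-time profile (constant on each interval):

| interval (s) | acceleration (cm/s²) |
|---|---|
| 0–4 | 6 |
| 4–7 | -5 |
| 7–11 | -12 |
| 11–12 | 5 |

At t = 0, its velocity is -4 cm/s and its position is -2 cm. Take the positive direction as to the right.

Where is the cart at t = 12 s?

On each constant-a segment, Δv = aΔt and Δx = v₀Δt + ½aΔt²; chain segment to segment.
0–4 s: v starts -4 cm/s; Δx = -4·4 + ½·6·4² = 32 cm; v ends 20 cm/s.
4–7 s: v starts 20 cm/s; Δx = 20·3 + ½·-5·3² = 37.5 cm; v ends 5 cm/s.
7–11 s: v starts 5 cm/s; Δx = 5·4 + ½·-12·4² = -76 cm; v ends -43 cm/s.
11–12 s: v starts -43 cm/s; Δx = -43·1 + ½·5·1² = -40.5 cm; v ends -38 cm/s.
x(12) = -2 + Σ Δx = -49 cm.

-49 cm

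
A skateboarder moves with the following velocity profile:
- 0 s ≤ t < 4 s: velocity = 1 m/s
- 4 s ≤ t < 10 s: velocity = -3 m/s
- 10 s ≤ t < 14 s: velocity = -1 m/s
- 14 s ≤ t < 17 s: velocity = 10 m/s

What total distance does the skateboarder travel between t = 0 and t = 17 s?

56 m

Distance (not displacement) is the total path length: add the absolute areas under v-t.
0–4 s: |1| × 4 = 4 m
4–10 s: |-3| × 6 = 18 m
10–14 s: |-1| × 4 = 4 m
14–17 s: |10| × 3 = 30 m
Total distance = 56 m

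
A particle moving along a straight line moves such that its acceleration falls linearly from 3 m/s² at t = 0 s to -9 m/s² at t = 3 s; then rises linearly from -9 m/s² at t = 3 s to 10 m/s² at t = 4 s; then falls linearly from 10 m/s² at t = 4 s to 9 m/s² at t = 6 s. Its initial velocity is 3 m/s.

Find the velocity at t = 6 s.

Δv equals the area under the a-t graph; then v = v₀ + Δv.
0–3 s: ½(3 + -9)(3) = -9 m/s
3–4 s: ½(-9 + 10)(1) = 0.5 m/s
4–6 s: ½(10 + 9)(2) = 19 m/s
Δv = 10.5 m/s, so v(6) = 3 + (10.5) = 13.5 m/s.

13.5 m/s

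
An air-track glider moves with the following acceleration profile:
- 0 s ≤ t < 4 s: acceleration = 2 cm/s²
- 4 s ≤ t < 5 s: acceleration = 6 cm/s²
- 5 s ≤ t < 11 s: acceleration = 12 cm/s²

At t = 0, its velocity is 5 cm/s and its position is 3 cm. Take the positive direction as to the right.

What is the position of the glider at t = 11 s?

On each constant-a segment, Δv = aΔt and Δx = v₀Δt + ½aΔt²; chain segment to segment.
0–4 s: v starts 5 cm/s; Δx = 5·4 + ½·2·4² = 36 cm; v ends 13 cm/s.
4–5 s: v starts 13 cm/s; Δx = 13·1 + ½·6·1² = 16 cm; v ends 19 cm/s.
5–11 s: v starts 19 cm/s; Δx = 19·6 + ½·12·6² = 330 cm; v ends 91 cm/s.
x(11) = 3 + Σ Δx = 385 cm.

385 cm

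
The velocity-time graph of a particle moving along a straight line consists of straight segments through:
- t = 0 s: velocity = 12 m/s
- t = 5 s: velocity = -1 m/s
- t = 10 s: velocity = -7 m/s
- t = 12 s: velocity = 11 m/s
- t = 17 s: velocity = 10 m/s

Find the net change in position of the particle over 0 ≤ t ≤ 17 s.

64 m

Net displacement equals the area under the velocity-time graph (areas below the axis count negative).
0–5 s: ½(12 + -1)(5) = 27.5 m
5–10 s: ½(-1 + -7)(5) = -20 m
10–12 s: ½(-7 + 11)(2) = 4 m
12–17 s: ½(11 + 10)(5) = 52.5 m
Net displacement = 64 m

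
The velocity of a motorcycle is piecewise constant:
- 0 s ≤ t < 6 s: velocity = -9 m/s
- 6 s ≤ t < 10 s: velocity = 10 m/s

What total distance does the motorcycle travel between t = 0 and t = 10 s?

94 m

Distance (not displacement) is the total path length: add the absolute areas under v-t.
0–6 s: |-9| × 6 = 54 m
6–10 s: |10| × 4 = 40 m
Total distance = 94 m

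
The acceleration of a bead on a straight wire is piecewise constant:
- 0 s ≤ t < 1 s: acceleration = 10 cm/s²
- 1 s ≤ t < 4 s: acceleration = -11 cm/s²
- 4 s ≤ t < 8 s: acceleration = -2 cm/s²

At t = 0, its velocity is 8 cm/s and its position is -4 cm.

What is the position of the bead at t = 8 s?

-62.5 cm

On each constant-a segment, Δv = aΔt and Δx = v₀Δt + ½aΔt²; chain segment to segment.
0–1 s: v starts 8 cm/s; Δx = 8·1 + ½·10·1² = 13 cm; v ends 18 cm/s.
1–4 s: v starts 18 cm/s; Δx = 18·3 + ½·-11·3² = 4.5 cm; v ends -15 cm/s.
4–8 s: v starts -15 cm/s; Δx = -15·4 + ½·-2·4² = -76 cm; v ends -23 cm/s.
x(8) = -4 + Σ Δx = -62.5 cm.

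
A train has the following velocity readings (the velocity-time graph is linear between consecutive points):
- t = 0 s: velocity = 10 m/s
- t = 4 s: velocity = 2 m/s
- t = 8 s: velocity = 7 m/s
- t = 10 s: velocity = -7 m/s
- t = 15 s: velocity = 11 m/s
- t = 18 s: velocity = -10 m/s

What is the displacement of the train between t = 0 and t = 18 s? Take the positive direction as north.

Net displacement equals the area under the velocity-time graph (areas below the axis count negative).
0–4 s: ½(10 + 2)(4) = 24 m
4–8 s: ½(2 + 7)(4) = 18 m
8–10 s: ½(7 + -7)(2) = 0 m
10–15 s: ½(-7 + 11)(5) = 10 m
15–18 s: ½(11 + -10)(3) = 1.5 m
Net displacement = 53.5 m

53.5 m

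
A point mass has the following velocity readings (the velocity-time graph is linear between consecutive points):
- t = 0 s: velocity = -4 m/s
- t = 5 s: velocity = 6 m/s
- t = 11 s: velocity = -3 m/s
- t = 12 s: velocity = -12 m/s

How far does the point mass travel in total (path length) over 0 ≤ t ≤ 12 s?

35.5 m

Distance (not displacement) is the total path length: add the absolute areas under v-t.
0–5 s: v = 0 at t = 2 s; triangle areas 4 + 9 = 13 m
5–11 s: v = 0 at t = 9 s; triangle areas 12 + 3 = 15 m
11–12 s: |½(-3 + -12)(1)| = 7.5 m
Total distance = 35.5 m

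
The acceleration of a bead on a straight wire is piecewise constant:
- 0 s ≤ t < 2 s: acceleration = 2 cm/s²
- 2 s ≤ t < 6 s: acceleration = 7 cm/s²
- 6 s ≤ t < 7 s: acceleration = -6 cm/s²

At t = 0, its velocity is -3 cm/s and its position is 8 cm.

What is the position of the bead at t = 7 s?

92 cm

On each constant-a segment, Δv = aΔt and Δx = v₀Δt + ½aΔt²; chain segment to segment.
0–2 s: v starts -3 cm/s; Δx = -3·2 + ½·2·2² = -2 cm; v ends 1 cm/s.
2–6 s: v starts 1 cm/s; Δx = 1·4 + ½·7·4² = 60 cm; v ends 29 cm/s.
6–7 s: v starts 29 cm/s; Δx = 29·1 + ½·-6·1² = 26 cm; v ends 23 cm/s.
x(7) = 8 + Σ Δx = 92 cm.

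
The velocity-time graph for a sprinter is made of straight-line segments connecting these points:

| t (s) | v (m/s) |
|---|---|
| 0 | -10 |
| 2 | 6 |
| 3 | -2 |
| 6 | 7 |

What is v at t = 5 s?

4 m/s

On 3–6 s the graph is linear from -2 to 7 m/s: v(5) = -2 + (7 − -2)·(5 − 3)/(6 − 3) = 4 m/s.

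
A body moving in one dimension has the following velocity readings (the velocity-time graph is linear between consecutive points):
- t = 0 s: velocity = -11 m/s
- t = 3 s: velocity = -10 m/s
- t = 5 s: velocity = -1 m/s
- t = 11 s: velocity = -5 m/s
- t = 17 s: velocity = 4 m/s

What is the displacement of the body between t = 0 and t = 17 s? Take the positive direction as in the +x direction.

-63.5 m

Net displacement equals the area under the velocity-time graph (areas below the axis count negative).
0–3 s: ½(-11 + -10)(3) = -31.5 m
3–5 s: ½(-10 + -1)(2) = -11 m
5–11 s: ½(-1 + -5)(6) = -18 m
11–17 s: ½(-5 + 4)(6) = -3 m
Net displacement = -63.5 m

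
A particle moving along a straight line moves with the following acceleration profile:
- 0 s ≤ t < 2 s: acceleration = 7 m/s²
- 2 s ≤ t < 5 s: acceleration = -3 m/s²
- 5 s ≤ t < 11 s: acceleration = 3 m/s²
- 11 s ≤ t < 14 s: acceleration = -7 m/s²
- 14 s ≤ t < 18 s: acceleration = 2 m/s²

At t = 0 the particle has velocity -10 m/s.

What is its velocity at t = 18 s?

0 m/s

Δv equals the area under the a-t graph; then v = v₀ + Δv.
0–2 s: 7 × 2 = 14 m/s
2–5 s: -3 × 3 = -9 m/s
5–11 s: 3 × 6 = 18 m/s
11–14 s: -7 × 3 = -21 m/s
14–18 s: 2 × 4 = 8 m/s
Δv = 10 m/s, so v(18) = -10 + (10) = 0 m/s.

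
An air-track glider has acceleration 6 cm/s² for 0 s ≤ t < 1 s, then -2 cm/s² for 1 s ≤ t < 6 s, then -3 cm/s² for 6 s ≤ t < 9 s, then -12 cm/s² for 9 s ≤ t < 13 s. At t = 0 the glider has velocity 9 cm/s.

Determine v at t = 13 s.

Δv equals the area under the a-t graph; then v = v₀ + Δv.
0–1 s: 6 × 1 = 6 cm/s
1–6 s: -2 × 5 = -10 cm/s
6–9 s: -3 × 3 = -9 cm/s
9–13 s: -12 × 4 = -48 cm/s
Δv = -61 cm/s, so v(13) = 9 + (-61) = -52 cm/s.

-52 cm/s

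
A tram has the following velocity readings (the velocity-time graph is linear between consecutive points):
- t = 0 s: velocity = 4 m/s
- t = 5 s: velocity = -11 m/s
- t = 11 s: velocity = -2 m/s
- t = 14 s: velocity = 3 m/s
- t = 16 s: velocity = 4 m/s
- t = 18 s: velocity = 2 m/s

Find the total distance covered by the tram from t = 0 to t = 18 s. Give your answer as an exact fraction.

1181/15 m

Total distance travelled is ∫|v| dt — sum the magnitudes of each area piece.
0–5 s: v = 0 at t = 4/3 s; triangle areas 8/3 + 121/6 = 137/6 m
5–11 s: |½(-11 + -2)(6)| = 39 m
11–14 s: v = 0 at t = 12.2 s; triangle areas 1.2 + 2.7 = 3.9 m
14–16 s: |½(3 + 4)(2)| = 7 m
16–18 s: |½(4 + 2)(2)| = 6 m
Total distance = 1181/15 m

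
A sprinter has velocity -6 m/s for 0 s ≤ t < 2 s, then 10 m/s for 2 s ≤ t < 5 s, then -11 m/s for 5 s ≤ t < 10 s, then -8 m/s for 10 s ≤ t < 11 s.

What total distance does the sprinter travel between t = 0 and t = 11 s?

105 m

Distance (not displacement) is the total path length: add the absolute areas under v-t.
0–2 s: |-6| × 2 = 12 m
2–5 s: |10| × 3 = 30 m
5–10 s: |-11| × 5 = 55 m
10–11 s: |-8| × 1 = 8 m
Total distance = 105 m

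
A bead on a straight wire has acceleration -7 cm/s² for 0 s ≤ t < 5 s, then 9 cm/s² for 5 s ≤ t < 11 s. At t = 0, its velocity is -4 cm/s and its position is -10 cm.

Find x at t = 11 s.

-189.5 cm

On each constant-a segment, Δv = aΔt and Δx = v₀Δt + ½aΔt²; chain segment to segment.
0–5 s: v starts -4 cm/s; Δx = -4·5 + ½·-7·5² = -107.5 cm; v ends -39 cm/s.
5–11 s: v starts -39 cm/s; Δx = -39·6 + ½·9·6² = -72 cm; v ends 15 cm/s.
x(11) = -10 + Σ Δx = -189.5 cm.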